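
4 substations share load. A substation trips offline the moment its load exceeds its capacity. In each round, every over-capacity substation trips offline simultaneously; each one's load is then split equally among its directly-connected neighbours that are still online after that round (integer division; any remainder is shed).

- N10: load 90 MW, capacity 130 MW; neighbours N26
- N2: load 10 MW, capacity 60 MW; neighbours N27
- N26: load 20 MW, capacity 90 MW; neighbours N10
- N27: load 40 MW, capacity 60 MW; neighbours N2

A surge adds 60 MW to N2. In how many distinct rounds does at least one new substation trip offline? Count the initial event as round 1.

Round 1 — N2 at 70 > 60. N2 trips offline.
  N2 sheds 70 MW to N27: 70 each.
    N27: 40+70 = 110 > 60
Round 2 — N27 trips offline.
  N27 sheds 110 MW: no online neighbours, lost.
No further trips.

2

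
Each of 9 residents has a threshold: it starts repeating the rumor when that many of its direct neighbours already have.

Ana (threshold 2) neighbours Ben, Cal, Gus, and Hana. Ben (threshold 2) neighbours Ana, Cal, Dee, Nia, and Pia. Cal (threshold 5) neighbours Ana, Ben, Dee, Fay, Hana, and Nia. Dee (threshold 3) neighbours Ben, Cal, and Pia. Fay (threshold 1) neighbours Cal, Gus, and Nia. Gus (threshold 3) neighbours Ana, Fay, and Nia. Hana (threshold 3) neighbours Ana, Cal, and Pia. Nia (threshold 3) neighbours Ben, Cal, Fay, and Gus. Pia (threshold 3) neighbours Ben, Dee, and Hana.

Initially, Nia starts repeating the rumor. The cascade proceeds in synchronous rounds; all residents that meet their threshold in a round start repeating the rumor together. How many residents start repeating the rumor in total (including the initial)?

Round 1 — Nia starts repeating the rumor (initial).
Round 2 — checking thresholds:
  Ben: 1 of 5 neighbours < 2, below threshold.
  Cal: 1 of 6 neighbours < 5, below threshold.
  Fay: 1 of 3 neighbours ≥ 1, starts repeating the rumor.
  Gus: 1 of 3 neighbours < 3, below threshold.
Round 3 — no new spreads; cascade stops.

2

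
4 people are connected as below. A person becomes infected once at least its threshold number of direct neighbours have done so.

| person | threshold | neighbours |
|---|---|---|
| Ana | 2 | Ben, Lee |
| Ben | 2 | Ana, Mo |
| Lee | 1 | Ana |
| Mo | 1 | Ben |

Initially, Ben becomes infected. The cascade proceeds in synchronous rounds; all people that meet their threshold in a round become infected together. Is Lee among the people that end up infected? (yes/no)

no

Round 1 — Ben becomes infected (initial).
Round 2 — checking thresholds:
  Ana: 1 of 2 neighbours < 2, not yet.
  Mo: 1 of 1 neighbours ≥ 1, becomes infected.
Round 3 — no new infections; cascade stops.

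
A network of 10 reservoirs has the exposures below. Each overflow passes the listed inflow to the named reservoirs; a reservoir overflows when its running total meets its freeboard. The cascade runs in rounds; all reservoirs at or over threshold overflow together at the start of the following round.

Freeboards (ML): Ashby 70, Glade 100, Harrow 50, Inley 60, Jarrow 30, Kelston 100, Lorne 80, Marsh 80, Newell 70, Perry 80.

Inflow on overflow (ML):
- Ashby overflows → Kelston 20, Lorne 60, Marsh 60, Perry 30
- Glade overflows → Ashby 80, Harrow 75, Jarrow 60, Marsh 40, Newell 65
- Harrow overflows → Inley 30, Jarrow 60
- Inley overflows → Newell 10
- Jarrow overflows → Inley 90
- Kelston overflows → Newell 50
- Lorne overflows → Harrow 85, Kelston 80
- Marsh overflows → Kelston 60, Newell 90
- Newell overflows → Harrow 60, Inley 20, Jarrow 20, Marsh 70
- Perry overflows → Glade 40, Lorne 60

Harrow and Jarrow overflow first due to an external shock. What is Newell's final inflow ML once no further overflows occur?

Round 1 — Harrow, Jarrow overflow (initial).
  Inley: +30+90 → 120 ≥ 60
Round 2 — Inley overflows.
  Newell: +10 → 10 < 70
No further overflows.

10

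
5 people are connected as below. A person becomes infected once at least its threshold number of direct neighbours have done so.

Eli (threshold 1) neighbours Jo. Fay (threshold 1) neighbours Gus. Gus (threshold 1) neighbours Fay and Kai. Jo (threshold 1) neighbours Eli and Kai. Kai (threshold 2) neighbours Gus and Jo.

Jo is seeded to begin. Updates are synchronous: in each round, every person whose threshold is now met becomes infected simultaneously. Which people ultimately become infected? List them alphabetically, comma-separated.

Eli, Jo

Round 1 — Jo becomes infected (initial).
Round 2 — checking thresholds:
  Eli: 1 of 1 neighbours ≥ 1, becomes infected.
  Kai: 1 of 2 neighbours < 2, below threshold.
Round 3 — no new infections; cascade stops.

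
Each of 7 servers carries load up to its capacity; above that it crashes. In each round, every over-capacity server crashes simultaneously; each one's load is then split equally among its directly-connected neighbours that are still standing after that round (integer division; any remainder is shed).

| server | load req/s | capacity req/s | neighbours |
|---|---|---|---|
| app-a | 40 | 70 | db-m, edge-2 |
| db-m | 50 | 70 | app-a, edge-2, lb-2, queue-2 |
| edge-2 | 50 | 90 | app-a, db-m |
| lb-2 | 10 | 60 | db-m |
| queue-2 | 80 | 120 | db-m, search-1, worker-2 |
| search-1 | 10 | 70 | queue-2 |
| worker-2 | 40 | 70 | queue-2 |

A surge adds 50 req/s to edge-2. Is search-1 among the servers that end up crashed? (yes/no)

yes

Round 1 — edge-2 at 100 > 90. edge-2 crashes.
  edge-2 sheds 100 req/s to app-a, db-m: 50 each.
    app-a: 40+50 = 90 > 70
    db-m: 50+50 = 100 > 70
Round 2 — app-a, db-m crash.
  app-a sheds 90 req/s: no online neighbours, lost.
  db-m sheds 100 req/s to lb-2, queue-2: 50 each.
    lb-2: 10+50 = 60 ≤ 60
    queue-2: 80+50 = 130 > 120
Round 3 — queue-2 crashes.
  queue-2 sheds 130 req/s to search-1, worker-2: 65 each.
    search-1: 10+65 = 75 > 70
    worker-2: 40+65 = 105 > 70
Round 4 — search-1, worker-2 crash.
  search-1 sheds 75 req/s: no online neighbours, lost.
  worker-2 sheds 105 req/s: no online neighbours, lost.
No further crashes.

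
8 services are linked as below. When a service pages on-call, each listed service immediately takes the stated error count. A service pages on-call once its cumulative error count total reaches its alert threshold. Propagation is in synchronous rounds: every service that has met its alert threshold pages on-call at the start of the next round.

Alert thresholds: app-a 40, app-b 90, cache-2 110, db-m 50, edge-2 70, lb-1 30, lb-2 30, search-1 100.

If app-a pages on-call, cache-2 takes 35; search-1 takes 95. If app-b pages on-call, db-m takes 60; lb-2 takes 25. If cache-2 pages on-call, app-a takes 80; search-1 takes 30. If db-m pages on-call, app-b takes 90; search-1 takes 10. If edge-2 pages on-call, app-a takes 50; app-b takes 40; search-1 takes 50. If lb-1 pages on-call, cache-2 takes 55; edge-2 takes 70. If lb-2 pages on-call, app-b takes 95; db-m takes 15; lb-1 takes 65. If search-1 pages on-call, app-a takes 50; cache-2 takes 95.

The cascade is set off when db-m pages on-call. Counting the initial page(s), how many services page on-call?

2

Round 1 — db-m pages on-call (initial).
  app-b: +90 → 90 ≥ 90
  search-1: +10 → 10 < 100
Round 2 — app-b pages on-call.
  lb-2: +25 → 25 < 30
No further pages.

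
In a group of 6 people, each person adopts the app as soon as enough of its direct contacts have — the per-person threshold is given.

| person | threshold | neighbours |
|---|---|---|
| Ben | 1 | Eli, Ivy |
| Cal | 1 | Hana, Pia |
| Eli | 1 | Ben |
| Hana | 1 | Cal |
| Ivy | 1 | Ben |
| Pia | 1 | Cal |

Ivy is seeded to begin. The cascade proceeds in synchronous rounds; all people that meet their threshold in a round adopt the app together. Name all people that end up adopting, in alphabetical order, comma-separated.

Ben, Eli, Ivy

Round 1 — Ivy adopts the app (initial).
Round 2 — checking thresholds:
  Ben: 1 of 2 neighbours ≥ 1, adopts the app.
Round 3 — checking thresholds:
  Eli: 1 of 1 neighbours ≥ 1, adopts the app.
Round 4 — no new adoptions; cascade stops.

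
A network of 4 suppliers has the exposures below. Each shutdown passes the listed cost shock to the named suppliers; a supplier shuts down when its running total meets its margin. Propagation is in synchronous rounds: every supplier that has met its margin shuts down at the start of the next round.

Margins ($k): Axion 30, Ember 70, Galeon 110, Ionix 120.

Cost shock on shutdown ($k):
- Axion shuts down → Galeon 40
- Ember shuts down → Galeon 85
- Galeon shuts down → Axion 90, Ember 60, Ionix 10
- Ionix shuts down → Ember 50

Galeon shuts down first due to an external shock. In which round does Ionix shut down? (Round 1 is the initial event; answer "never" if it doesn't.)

never

Round 1 — Galeon shuts down (initial).
  Axion: +90 → 90 ≥ 30
  Ember: +60 → 60 < 70
  Ionix: +10 → 10 < 120
Round 2 — Axion shuts down.
No further shutdowns.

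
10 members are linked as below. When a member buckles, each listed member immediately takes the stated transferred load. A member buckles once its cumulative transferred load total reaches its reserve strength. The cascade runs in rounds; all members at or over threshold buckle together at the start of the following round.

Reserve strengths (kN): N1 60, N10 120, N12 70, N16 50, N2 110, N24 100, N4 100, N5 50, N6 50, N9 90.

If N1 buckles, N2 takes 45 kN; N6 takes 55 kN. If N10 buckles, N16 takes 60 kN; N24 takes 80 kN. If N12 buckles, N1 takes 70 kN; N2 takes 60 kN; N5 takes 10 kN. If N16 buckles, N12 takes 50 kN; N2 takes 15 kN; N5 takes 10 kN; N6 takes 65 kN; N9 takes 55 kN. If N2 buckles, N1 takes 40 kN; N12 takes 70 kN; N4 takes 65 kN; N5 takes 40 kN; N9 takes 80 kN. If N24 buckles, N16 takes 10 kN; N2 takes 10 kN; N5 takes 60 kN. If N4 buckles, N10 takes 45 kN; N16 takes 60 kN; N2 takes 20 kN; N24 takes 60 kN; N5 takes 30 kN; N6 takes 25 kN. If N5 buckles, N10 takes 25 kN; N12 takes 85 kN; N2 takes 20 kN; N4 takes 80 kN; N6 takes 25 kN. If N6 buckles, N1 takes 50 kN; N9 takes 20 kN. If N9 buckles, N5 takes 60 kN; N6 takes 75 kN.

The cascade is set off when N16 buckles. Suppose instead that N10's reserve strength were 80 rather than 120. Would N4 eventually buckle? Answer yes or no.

With N10's reserve strength at 80:
Round 1 — N16 buckles (initial).
  N12: +50 → 50 < 70
  N2: +15 → 15 < 110
  N5: +10 → 10 < 50
  N6: +65 → 65 ≥ 50
  N9: +55 → 55 < 90
Round 2 — N6 buckles.
  N1: +50 → 50 < 60
  N9: +20 → 75 < 90
No further bucklings.

no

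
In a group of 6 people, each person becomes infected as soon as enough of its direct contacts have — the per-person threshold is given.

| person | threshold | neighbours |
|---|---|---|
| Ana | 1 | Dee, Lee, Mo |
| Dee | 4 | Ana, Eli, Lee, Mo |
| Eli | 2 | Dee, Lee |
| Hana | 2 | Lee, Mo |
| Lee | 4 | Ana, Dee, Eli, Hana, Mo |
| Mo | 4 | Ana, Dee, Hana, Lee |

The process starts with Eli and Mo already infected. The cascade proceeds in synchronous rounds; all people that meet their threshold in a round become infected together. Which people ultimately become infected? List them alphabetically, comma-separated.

Ana, Eli, Mo

Round 1 — Eli, Mo become infected (initial).
Round 2 — checking thresholds:
  Ana: 1 of 3 neighbours ≥ 1, becomes infected.
  Dee: 2 of 4 neighbours < 4, below threshold.
  Hana: 1 of 2 neighbours < 2, below threshold.
  Lee: 2 of 5 neighbours < 4, below threshold.
Round 3 — no new infections; cascade stops.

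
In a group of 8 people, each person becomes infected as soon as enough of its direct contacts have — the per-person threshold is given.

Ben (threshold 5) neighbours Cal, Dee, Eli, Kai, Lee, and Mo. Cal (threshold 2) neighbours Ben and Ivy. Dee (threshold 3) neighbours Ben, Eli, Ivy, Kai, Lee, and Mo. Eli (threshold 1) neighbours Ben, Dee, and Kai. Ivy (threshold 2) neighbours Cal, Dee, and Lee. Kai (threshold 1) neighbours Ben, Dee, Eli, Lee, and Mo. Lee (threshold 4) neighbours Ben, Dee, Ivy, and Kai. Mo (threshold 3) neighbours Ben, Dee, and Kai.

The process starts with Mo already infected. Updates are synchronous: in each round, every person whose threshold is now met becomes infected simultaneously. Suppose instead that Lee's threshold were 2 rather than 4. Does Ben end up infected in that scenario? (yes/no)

With Lee's threshold at 2:
Round 1 — Mo becomes infected (initial).
Round 2 — checking thresholds:
  Ben: 1 of 6 neighbours < 5, below threshold.
  Dee: 1 of 6 neighbours < 3, below threshold.
  Kai: 1 of 5 neighbours ≥ 1, becomes infected.
Round 3 — checking thresholds:
  Ben: 2 of 6 neighbours < 5, below threshold.
  Dee: 2 of 6 neighbours < 3, below threshold.
  Eli: 1 of 3 neighbours ≥ 1, becomes infected.
  Lee: 1 of 4 neighbours < 2, below threshold.
Round 4 — checking thresholds:
  Ben: 3 of 6 neighbours < 5, below threshold.
  Dee: 3 of 6 neighbours ≥ 3, becomes infected.
  Lee: 1 of 4 neighbours < 2, below threshold.
Round 5 — checking thresholds:
  Ben: 4 of 6 neighbours < 5, below threshold.
  Ivy: 1 of 3 neighbours < 2, below threshold.
  Lee: 2 of 4 neighbours ≥ 2, becomes infected.
Round 6 — checking thresholds:
  Ben: 5 of 6 neighbours ≥ 5, becomes infected.
  Ivy: 2 of 3 neighbours ≥ 2, becomes infected.
Round 7 — checking thresholds:
  Cal: 2 of 2 neighbours ≥ 2, becomes infected.
Round 8 — no new infections; cascade stops.

yes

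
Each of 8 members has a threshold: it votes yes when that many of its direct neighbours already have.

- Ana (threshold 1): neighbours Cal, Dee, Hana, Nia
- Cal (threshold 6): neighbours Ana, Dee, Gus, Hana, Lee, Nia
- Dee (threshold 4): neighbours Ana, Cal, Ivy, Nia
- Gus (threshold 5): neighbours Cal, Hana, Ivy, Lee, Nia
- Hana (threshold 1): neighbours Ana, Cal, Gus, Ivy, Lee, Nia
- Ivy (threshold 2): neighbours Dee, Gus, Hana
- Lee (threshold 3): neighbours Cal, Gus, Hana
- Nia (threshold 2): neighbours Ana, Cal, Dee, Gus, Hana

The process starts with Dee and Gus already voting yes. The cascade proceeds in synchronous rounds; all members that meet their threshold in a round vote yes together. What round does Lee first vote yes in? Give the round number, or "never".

never

Round 1 — Dee, Gus vote yes (initial).
Round 2 — checking thresholds:
  Ana: 1 of 4 neighbours ≥ 1, votes yes.
  Cal: 2 of 6 neighbours < 6, holds.
  Hana: 1 of 6 neighbours ≥ 1, votes yes.
  Ivy: 2 of 3 neighbours ≥ 2, votes yes.
  Lee: 1 of 3 neighbours < 3, holds.
  Nia: 2 of 5 neighbours ≥ 2, votes yes.
Round 3 — no new yes votes; cascade stops.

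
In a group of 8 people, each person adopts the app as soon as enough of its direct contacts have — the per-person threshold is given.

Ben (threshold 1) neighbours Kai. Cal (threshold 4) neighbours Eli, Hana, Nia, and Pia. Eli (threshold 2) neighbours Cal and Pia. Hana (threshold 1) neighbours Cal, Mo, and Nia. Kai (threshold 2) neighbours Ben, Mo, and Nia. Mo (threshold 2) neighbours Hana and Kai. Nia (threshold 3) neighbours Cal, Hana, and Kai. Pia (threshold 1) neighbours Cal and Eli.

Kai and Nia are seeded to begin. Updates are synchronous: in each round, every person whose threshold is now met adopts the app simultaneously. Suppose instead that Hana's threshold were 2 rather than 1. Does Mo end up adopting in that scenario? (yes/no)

no

With Hana's threshold at 2:
Round 1 — Kai, Nia adopt the app (initial).
Round 2 — checking thresholds:
  Ben: 1 of 1 neighbours ≥ 1, adopts the app.
  Cal: 1 of 4 neighbours < 4, not yet.
  Hana: 1 of 3 neighbours < 2, not yet.
  Mo: 1 of 2 neighbours < 2, not yet.
Round 3 — no new adoptions; cascade stops.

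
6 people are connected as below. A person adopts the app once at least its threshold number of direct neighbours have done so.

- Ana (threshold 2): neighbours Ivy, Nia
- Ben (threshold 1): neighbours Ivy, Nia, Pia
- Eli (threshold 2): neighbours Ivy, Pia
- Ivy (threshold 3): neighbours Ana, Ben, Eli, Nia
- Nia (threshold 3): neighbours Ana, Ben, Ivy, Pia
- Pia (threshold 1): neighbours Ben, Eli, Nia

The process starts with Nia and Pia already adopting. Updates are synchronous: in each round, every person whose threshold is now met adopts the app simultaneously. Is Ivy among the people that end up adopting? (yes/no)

Round 1 — Nia, Pia adopt the app (initial).
Round 2 — checking thresholds:
  Ana: 1 of 2 neighbours < 2, below threshold.
  Ben: 2 of 3 neighbours ≥ 1, adopts the app.
  Eli: 1 of 2 neighbours < 2, below threshold.
  Ivy: 1 of 4 neighbours < 3, below threshold.
Round 3 — no new adoptions; cascade stops.

no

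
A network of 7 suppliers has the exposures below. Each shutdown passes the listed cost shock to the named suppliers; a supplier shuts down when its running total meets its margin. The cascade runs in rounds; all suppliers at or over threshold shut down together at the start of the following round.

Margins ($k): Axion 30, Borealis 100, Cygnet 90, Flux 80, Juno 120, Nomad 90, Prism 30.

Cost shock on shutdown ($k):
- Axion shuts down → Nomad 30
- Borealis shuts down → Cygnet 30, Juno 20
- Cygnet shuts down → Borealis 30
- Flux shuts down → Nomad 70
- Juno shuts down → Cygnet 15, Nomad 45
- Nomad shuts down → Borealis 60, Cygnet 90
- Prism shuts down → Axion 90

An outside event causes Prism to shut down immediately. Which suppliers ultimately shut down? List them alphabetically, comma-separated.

Axion, Prism

Round 1 — Prism shuts down (initial).
  Axion: +90 → 90 ≥ 30
Round 2 — Axion shuts down.
  Nomad: +30 → 30 < 90
No further shutdowns.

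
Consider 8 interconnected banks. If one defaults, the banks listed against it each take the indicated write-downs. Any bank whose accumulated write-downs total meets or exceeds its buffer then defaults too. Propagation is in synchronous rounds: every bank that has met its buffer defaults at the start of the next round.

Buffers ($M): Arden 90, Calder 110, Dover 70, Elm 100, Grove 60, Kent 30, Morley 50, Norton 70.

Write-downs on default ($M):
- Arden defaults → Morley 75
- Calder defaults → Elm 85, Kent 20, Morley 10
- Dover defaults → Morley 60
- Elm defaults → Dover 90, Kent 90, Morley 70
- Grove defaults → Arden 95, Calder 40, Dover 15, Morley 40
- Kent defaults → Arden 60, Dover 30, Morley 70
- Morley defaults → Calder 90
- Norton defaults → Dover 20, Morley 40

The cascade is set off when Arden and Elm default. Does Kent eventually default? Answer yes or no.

yes

Round 1 — Arden, Elm default (initial).
  Dover: +90 → 90 ≥ 70
  Kent: +90 → 90 ≥ 30
  Morley: +75+70 → 145 ≥ 50
Round 2 — Dover, Kent, Morley default.
  Calder: +90 → 90 < 110
No further defaults.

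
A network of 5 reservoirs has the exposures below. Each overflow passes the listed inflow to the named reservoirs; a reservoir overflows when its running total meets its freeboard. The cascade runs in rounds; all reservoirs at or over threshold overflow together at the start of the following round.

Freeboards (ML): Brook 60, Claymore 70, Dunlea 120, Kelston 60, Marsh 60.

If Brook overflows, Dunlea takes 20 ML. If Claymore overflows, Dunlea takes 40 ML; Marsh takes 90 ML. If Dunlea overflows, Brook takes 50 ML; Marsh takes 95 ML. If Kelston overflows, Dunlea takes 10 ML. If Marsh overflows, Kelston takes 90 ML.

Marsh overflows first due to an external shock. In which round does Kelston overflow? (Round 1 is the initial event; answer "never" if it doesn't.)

Round 1 — Marsh overflows (initial).
  Kelston: +90 → 90 ≥ 60
Round 2 — Kelston overflows.
  Dunlea: +10 → 10 < 120
No further overflows.

2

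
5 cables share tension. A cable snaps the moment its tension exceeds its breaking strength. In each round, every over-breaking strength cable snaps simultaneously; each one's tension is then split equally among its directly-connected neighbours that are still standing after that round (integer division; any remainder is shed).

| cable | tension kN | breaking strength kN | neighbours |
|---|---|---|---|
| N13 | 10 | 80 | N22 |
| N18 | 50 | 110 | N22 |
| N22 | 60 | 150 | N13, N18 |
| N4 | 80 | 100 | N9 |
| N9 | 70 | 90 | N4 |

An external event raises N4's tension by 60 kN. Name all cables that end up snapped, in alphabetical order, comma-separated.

N4, N9

Round 1 — N4 at 140 > 100. N4 snaps.
  N4 sheds 140 kN to N9: 140 each.
    N9: 70+140 = 210 > 90
Round 2 — N9 snaps.
  N9 sheds 210 kN: no online neighbours, lost.
No further breaks.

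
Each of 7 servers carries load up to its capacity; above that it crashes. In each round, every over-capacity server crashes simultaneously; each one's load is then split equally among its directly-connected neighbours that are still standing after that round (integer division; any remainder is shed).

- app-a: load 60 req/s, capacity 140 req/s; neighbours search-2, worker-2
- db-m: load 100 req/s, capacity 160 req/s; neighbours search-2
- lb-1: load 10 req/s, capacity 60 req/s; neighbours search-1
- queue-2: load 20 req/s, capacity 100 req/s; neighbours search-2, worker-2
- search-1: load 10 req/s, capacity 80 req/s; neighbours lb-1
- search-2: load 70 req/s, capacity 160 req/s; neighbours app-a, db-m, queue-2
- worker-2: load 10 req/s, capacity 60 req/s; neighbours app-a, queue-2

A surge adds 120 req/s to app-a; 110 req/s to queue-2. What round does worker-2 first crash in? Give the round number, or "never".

Round 1 — app-a at 180 > 140; queue-2 at 130 > 100. app-a, queue-2 crash.
  app-a sheds 180 req/s to search-2, worker-2: 90 each.
    search-2: 70+90 = 160 ≤ 160
    worker-2: 10+90 = 100 > 60
  queue-2 sheds 130 req/s to search-2, worker-2: 65 each.
    search-2: 160+65 = 225 > 160
    worker-2: 100+65 = 165 > 60
Round 2 — search-2, worker-2 crash.
  search-2 sheds 225 req/s to db-m: 225 each.
    db-m: 100+225 = 325 > 160
  worker-2 sheds 165 req/s: no online neighbours, lost.
Round 3 — db-m crashes.
  db-m sheds 325 req/s: no online neighbours, lost.
No further crashes.

2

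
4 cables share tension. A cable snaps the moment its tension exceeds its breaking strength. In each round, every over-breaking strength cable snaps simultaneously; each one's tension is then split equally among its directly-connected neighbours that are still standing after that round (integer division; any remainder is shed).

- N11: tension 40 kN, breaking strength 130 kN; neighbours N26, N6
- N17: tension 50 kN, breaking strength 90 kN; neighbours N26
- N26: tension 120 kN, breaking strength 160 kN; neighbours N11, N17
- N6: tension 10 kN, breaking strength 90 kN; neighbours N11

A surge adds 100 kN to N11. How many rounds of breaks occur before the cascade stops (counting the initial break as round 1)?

3

Round 1 — N11 at 140 > 130. N11 snaps.
  N11 sheds 140 kN to N26, N6: 70 each.
    N26: 120+70 = 190 > 160
    N6: 10+70 = 80 ≤ 90
Round 2 — N26 snaps.
  N26 sheds 190 kN to N17: 190 each.
    N17: 50+190 = 240 > 90
Round 3 — N17 snaps.
  N17 sheds 240 kN: no online neighbours, lost.
No further breaks.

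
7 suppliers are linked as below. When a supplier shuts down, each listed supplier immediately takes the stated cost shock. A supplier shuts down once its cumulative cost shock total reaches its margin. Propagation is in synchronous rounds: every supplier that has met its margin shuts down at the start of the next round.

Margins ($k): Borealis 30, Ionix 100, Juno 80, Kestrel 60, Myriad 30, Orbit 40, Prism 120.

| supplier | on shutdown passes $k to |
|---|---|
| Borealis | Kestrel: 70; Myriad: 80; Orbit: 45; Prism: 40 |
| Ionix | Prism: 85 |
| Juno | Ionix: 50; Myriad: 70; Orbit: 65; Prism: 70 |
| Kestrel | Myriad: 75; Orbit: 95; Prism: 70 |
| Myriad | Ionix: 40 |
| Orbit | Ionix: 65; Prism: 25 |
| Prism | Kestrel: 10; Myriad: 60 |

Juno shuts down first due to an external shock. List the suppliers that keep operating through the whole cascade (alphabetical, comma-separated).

Borealis, Kestrel

Round 1 — Juno shuts down (initial).
  Ionix: +50 → 50 < 100
  Myriad: +70 → 70 ≥ 30
  Orbit: +65 → 65 ≥ 40
  Prism: +70 → 70 < 120
Round 2 — Myriad, Orbit shut down.
  Ionix: +40+65 → 155 ≥ 100
  Prism: +25 → 95 < 120
Round 3 — Ionix shuts down.
  Prism: +85 → 180 ≥ 120
Round 4 — Prism shuts down.
  Kestrel: +10 → 10 < 60
No further shutdowns.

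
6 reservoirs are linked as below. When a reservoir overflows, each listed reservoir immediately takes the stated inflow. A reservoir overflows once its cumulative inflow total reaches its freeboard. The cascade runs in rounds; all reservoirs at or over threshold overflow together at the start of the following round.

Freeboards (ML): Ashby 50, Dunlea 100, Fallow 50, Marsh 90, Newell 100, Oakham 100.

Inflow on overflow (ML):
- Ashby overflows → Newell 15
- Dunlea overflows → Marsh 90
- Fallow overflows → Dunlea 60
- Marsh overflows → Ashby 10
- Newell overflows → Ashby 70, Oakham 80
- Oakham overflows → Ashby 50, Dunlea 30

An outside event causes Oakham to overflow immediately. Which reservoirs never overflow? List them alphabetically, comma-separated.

Dunlea, Fallow, Marsh, Newell

Round 1 — Oakham overflows (initial).
  Ashby: +50 → 50 ≥ 50
  Dunlea: +30 → 30 < 100
Round 2 — Ashby overflows.
  Newell: +15 → 15 < 100
No further overflows.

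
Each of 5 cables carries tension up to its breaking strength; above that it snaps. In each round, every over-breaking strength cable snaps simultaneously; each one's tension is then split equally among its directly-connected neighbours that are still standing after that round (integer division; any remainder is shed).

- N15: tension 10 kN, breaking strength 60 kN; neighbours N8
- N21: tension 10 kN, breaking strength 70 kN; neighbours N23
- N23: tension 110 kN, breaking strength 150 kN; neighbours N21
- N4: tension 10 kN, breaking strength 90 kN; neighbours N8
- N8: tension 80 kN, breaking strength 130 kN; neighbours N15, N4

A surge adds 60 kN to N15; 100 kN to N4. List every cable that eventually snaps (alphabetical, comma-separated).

N15, N4, N8

Round 1 — N15 at 70 > 60; N4 at 110 > 90. N15, N4 snap.
  N15 sheds 70 kN to N8: 70 each.
    N8: 80+70 = 150 > 130
  N4 sheds 110 kN to N8: 110 each.
    N8: 150+110 = 260 > 130
Round 2 — N8 snaps.
  N8 sheds 260 kN: no online neighbours, lost.
No further breaks.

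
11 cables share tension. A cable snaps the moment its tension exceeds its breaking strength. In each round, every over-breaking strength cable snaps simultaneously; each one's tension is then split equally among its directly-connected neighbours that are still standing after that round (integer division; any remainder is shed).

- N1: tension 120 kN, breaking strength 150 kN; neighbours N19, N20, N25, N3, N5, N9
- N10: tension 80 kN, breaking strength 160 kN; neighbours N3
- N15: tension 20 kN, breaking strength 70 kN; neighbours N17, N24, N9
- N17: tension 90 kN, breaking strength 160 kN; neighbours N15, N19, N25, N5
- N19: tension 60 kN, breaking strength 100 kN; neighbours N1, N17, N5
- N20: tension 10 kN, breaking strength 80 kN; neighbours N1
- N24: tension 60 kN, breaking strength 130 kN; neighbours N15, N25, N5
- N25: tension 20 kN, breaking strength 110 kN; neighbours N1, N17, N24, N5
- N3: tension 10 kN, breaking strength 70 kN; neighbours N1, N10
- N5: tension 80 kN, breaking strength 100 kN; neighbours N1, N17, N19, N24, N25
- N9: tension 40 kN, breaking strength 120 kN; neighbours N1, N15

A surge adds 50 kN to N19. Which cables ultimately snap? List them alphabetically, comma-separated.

Round 1 — N19 at 110 > 100. N19 snaps.
  N19 sheds 110 kN to N1, N17, N5: 36 each (2 lost).
    N1: 120+36 = 156 > 150
    N17: 90+36 = 126 ≤ 160
    N5: 80+36 = 116 > 100
Round 2 — N1, N5 snap.
  N1 sheds 156 kN to N20, N25, N3, N9: 39 each.
    N20: 10+39 = 49 ≤ 80
    N25: 20+39 = 59 ≤ 110
    N3: 10+39 = 49 ≤ 70
    N9: 40+39 = 79 ≤ 120
  N5 sheds 116 kN to N17, N24, N25: 38 each (2 lost).
    N17: 126+38 = 164 > 160
    N24: 60+38 = 98 ≤ 130
    N25: 59+38 = 97 ≤ 110
Round 3 — N17 snaps.
  N17 sheds 164 kN to N15, N25: 82 each.
    N15: 20+82 = 102 > 70
    N25: 97+82 = 179 > 110
Round 4 — N15, N25 snap.
  N15 sheds 102 kN to N24, N9: 51 each.
    N24: 98+51 = 149 > 130
    N9: 79+51 = 130 > 120
  N25 sheds 179 kN to N24: 179 each.
    N24: 149+179 = 328 > 130
Round 5 — N24, N9 snap.
  N24 sheds 328 kN: no online neighbours, lost.
  N9 sheds 130 kN: no online neighbours, lost.
No further breaks.

N1, N15, N17, N19, N24, N25, N5, N9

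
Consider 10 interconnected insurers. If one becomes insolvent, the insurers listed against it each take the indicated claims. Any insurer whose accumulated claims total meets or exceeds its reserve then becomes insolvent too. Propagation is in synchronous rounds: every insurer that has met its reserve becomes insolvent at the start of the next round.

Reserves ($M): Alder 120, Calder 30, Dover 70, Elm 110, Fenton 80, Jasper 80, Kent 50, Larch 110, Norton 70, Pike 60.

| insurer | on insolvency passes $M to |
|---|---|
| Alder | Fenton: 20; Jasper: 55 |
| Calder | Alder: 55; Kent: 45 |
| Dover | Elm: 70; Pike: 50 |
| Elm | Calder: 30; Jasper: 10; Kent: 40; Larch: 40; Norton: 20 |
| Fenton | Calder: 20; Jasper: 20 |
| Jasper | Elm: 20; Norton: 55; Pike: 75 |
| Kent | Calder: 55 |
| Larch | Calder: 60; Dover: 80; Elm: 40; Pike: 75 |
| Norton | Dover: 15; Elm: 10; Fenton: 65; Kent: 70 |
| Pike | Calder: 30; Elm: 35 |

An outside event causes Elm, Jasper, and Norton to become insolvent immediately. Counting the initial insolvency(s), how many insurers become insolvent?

6

Round 1 — Elm, Jasper, Norton become insolvent (initial).
  Calder: +30 → 30 ≥ 30
  Dover: +15 → 15 < 70
  Fenton: +65 → 65 < 80
  Kent: +40+70 → 110 ≥ 50
  Larch: +40 → 40 < 110
  Pike: +75 → 75 ≥ 60
Round 2 — Calder, Kent, Pike become insolvent.
  Alder: +55 → 55 < 120
No further insolvencies.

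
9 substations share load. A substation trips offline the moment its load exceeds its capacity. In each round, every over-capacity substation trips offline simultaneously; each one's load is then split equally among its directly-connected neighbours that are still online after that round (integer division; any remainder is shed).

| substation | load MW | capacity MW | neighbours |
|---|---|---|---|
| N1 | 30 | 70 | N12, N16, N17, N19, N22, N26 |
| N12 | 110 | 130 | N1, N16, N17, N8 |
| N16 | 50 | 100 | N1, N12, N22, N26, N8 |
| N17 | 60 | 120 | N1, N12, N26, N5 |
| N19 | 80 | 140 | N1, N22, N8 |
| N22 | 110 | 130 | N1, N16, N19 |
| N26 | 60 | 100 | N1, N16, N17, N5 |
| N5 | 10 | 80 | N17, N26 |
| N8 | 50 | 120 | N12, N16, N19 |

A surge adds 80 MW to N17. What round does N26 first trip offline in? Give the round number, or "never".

4

Round 1 — N17 at 140 > 120. N17 trips offline.
  N17 sheds 140 MW to N1, N12, N26, N5: 35 each.
    N1: 30+35 = 65 ≤ 70
    N12: 110+35 = 145 > 130
    N26: 60+35 = 95 ≤ 100
    N5: 10+35 = 45 ≤ 80
Round 2 — N12 trips offline.
  N12 sheds 145 MW to N1, N16, N8: 48 each (1 lost).
    N1: 65+48 = 113 > 70
    N16: 50+48 = 98 ≤ 100
    N8: 50+48 = 98 ≤ 120
Round 3 — N1 trips offline.
  N1 sheds 113 MW to N16, N19, N22, N26: 28 each (1 lost).
    N16: 98+28 = 126 > 100
    N19: 80+28 = 108 ≤ 140
    N22: 110+28 = 138 > 130
    N26: 95+28 = 123 > 100
Round 4 — N16, N22, N26 trip offline.
  N16 sheds 126 MW to N8: 126 each.
    N8: 98+126 = 224 > 120
  N22 sheds 138 MW to N19: 138 each.
    N19: 108+138 = 246 > 140
  N26 sheds 123 MW to N5: 123 each.
    N5: 45+123 = 168 > 80
Round 5 — N19, N5, N8 trip offline.
  N19 sheds 246 MW: no online neighbours, lost.
  N5 sheds 168 MW: no online neighbours, lost.
  N8 sheds 224 MW: no online neighbours, lost.
No further trips.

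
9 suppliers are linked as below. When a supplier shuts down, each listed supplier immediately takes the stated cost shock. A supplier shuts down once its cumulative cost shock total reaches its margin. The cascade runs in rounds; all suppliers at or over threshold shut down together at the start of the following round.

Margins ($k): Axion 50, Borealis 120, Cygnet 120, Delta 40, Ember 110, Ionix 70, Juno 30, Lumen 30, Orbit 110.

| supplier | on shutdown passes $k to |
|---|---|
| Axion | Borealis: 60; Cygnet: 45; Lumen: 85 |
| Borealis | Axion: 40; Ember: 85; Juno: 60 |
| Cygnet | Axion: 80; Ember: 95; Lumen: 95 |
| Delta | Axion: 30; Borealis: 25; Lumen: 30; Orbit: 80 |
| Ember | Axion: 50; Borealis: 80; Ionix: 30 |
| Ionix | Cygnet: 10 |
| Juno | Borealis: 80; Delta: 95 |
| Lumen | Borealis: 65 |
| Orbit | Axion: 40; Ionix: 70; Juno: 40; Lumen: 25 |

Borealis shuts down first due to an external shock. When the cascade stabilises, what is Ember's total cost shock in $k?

Round 1 — Borealis shuts down (initial).
  Axion: +40 → 40 < 50
  Ember: +85 → 85 < 110
  Juno: +60 → 60 ≥ 30
Round 2 — Juno shuts down.
  Delta: +95 → 95 ≥ 40
Round 3 — Delta shuts down.
  Axion: +30 → 70 ≥ 50
  Lumen: +30 → 30 ≥ 30
  Orbit: +80 → 80 < 110
Round 4 — Axion, Lumen shut down.
  Cygnet: +45 → 45 < 120
No further shutdowns.

85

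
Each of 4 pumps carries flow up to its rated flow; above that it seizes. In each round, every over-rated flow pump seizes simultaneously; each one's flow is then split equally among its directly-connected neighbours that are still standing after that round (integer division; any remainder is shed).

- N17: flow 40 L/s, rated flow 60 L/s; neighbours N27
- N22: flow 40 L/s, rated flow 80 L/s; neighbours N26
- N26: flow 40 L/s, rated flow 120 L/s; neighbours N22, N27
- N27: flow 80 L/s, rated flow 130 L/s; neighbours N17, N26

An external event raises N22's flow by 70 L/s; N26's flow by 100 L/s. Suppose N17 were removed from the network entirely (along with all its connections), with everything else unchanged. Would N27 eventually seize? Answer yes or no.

With N17 removed:
Round 1 — N22 at 110 > 80; N26 at 140 > 120. N22, N26 seize.
  N22 sheds 110 L/s: no online neighbours, lost.
  N26 sheds 140 L/s to N27: 140 each.
    N27: 80+140 = 220 > 130
Round 2 — N27 seizes.
  N27 sheds 220 L/s: no online neighbours, lost.
No further seizures.

yes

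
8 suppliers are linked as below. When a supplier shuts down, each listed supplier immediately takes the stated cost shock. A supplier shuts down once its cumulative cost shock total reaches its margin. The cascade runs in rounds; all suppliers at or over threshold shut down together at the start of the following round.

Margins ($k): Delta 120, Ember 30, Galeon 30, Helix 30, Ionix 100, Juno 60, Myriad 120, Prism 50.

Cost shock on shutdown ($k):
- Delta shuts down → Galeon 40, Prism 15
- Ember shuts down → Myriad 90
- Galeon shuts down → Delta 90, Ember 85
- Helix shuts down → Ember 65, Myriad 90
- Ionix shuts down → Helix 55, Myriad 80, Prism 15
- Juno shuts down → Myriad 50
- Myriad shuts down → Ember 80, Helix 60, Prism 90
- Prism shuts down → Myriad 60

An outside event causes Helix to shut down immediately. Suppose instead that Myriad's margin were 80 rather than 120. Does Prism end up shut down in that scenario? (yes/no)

With Myriad's margin at 80:
Round 1 — Helix shuts down (initial).
  Ember: +65 → 65 ≥ 30
  Myriad: +90 → 90 ≥ 80
Round 2 — Ember, Myriad shut down.
  Prism: +90 → 90 ≥ 50
Round 3 — Prism shuts down.
No further shutdowns.

yes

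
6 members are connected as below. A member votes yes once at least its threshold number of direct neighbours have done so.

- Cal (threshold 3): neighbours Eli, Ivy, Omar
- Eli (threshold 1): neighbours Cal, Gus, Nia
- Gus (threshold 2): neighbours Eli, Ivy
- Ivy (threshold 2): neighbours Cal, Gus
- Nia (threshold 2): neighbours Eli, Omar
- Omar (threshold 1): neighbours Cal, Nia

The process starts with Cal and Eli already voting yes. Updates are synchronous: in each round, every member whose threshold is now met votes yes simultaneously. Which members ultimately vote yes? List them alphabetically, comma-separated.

Round 1 — Cal, Eli vote yes (initial).
Round 2 — checking thresholds:
  Gus: 1 of 2 neighbours < 2, not yet.
  Ivy: 1 of 2 neighbours < 2, not yet.
  Nia: 1 of 2 neighbours < 2, not yet.
  Omar: 1 of 2 neighbours ≥ 1, votes yes.
Round 3 — checking thresholds:
  Gus: 1 of 2 neighbours < 2, not yet.
  Ivy: 1 of 2 neighbours < 2, not yet.
  Nia: 2 of 2 neighbours ≥ 2, votes yes.
Round 4 — no new yes votes; cascade stops.

Cal, Eli, Nia, Omar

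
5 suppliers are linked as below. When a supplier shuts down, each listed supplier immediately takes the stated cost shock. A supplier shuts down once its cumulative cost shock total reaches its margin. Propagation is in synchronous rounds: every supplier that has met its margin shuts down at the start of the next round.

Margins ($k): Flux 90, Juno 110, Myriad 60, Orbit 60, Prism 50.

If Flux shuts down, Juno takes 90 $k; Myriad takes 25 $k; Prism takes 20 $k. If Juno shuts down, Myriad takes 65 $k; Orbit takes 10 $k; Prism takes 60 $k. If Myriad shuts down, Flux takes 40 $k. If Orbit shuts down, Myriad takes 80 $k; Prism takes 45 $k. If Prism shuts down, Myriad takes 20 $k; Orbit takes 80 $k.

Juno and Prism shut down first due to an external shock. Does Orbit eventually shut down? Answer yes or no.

yes

Round 1 — Juno, Prism shut down (initial).
  Myriad: +65+20 → 85 ≥ 60
  Orbit: +10+80 → 90 ≥ 60
Round 2 — Myriad, Orbit shut down.
  Flux: +40 → 40 < 90
No further shutdowns.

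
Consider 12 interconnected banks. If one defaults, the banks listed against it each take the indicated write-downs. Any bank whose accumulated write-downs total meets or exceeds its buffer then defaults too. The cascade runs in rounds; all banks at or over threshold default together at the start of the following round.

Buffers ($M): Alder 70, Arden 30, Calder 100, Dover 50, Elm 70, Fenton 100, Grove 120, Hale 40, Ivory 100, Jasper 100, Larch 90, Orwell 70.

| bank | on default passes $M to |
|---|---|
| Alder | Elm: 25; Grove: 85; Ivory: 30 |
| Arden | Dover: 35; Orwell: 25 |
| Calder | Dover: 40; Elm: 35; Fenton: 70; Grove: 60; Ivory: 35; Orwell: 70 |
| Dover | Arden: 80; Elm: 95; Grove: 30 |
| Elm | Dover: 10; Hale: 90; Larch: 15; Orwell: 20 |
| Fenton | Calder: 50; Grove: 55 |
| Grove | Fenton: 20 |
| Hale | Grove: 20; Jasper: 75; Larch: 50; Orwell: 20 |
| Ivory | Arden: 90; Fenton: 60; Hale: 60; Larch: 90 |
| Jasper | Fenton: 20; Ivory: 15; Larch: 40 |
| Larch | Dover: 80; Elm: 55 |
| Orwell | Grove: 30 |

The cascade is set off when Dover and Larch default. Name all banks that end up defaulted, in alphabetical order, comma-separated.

Arden, Dover, Elm, Hale, Larch

Round 1 — Dover, Larch default (initial).
  Arden: +80 → 80 ≥ 30
  Elm: +95+55 → 150 ≥ 70
  Grove: +30 → 30 < 120
Round 2 — Arden, Elm default.
  Hale: +90 → 90 ≥ 40
  Orwell: +25+20 → 45 < 70
Round 3 — Hale defaults.
  Grove: +20 → 50 < 120
  Jasper: +75 → 75 < 100
  Orwell: +20 → 65 < 70
No further defaults.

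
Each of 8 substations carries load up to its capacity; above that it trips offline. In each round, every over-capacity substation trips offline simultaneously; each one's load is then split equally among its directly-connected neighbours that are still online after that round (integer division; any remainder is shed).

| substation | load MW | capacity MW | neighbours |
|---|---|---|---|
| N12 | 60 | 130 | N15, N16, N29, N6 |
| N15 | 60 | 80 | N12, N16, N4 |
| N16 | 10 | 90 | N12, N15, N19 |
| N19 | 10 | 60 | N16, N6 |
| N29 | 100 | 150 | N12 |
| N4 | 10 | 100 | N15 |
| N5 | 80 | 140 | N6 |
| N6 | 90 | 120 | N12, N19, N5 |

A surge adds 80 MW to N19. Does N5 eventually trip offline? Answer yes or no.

yes

Round 1 — N19 at 90 > 60. N19 trips offline.
  N19 sheds 90 MW to N16, N6: 45 each.
    N16: 10+45 = 55 ≤ 90
    N6: 90+45 = 135 > 120
Round 2 — N6 trips offline.
  N6 sheds 135 MW to N12, N5: 67 each (1 lost).
    N12: 60+67 = 127 ≤ 130
    N5: 80+67 = 147 > 140
Round 3 — N5 trips offline.
  N5 sheds 147 MW: no online neighbours, lost.
No further trips.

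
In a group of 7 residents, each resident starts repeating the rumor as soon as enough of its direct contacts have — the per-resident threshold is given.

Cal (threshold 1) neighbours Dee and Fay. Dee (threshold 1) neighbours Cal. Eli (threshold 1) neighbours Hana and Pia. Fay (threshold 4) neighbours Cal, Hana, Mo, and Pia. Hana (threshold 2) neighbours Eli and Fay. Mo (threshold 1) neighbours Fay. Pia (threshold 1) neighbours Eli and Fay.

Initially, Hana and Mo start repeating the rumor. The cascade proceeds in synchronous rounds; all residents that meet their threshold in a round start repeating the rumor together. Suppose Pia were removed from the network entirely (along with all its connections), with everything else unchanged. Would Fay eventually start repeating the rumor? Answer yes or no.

With Pia removed:
Round 1 — Hana, Mo start repeating the rumor (initial).
Round 2 — checking thresholds:
  Eli: 1 of 1 neighbours ≥ 1, starts repeating the rumor.
  Fay: 2 of 3 neighbours < 4, below threshold.
Round 3 — no new spreads; cascade stops.

no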